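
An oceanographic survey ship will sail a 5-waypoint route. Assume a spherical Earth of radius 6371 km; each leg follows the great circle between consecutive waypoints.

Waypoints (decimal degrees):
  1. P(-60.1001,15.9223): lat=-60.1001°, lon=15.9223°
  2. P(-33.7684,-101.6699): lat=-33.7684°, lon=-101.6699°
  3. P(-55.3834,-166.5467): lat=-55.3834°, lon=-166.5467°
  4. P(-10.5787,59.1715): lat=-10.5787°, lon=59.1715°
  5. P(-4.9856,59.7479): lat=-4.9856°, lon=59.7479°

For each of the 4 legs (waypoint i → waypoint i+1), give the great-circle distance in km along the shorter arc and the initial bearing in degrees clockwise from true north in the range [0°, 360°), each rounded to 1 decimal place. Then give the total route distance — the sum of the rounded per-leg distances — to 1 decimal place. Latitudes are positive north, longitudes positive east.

Leg 1: φ1=-1.0489446, φ2=-0.5893698, Δφ=0.4595749, Δλ=-2.0523711 rad; a=sin²(Δφ/2)+cosφ1·cosφ2·sin²(Δλ/2)=0.3550399910; c=2·atan2(√a, √(1-a))=1.276653061; dist=6371·c=8133.557 ≈ 8133.6 km; running total=8133.6 km
Leg 1 bearing: y=sinΔλ·cosφ2=-0.73674562, x=cosφ1·sinφ2-sinφ1·cosφ2·cosΔλ=-0.61086191; θ=atan2(y, x)=-129.6633° <0 so +360° → 230.3367° ≈ 230.3°
Leg 2: φ1=-0.5893698, φ2=-0.9666227, Δφ=-0.3772529, Δλ=-1.1323138 rad; a=sin²(Δφ/2)+cosφ1·cosφ2·sin²(Δλ/2)=0.1710319127; c=2·atan2(√a, √(1-a))=0.852721394; dist=6371·c=5432.688 ≈ 5432.7 km; running total=13566.3 km
Leg 2 bearing: y=sinΔλ·cosφ2=-0.51433990, x=cosφ1·sinφ2-sinφ1·cosφ2·cosΔλ=-0.55006768; θ=atan2(y, x)=-136.9225° <0 so +360° → 223.0775° ≈ 223.1°
Leg 3: φ1=-0.9666227, φ2=-0.1846331, Δφ=0.7819895, Δλ=3.9395258 rad; a=sin²(Δφ/2)+cosφ1·cosφ2·sin²(Δλ/2)=0.6194004298; c=2·atan2(√a, √(1-a))=1.811927123; dist=6371·c=11543.788 ≈ 11543.8 km; running total=25110.1 km
Leg 3 bearing: y=sinΔλ·cosφ2=-0.70374663, x=cosφ1·sinφ2-sinφ1·cosφ2·cosΔλ=-0.66911496; θ=atan2(y, x)=-133.5550° <0 so +360° → 226.4450° ≈ 226.4°
Leg 4: φ1=-0.1846331, φ2=-0.0870151, Δφ=0.0976180, Δλ=0.0100601 rad; a=sin²(Δφ/2)+cosφ1·cosφ2·sin²(Δλ/2)=0.0024052047; c=2·atan2(√a, √(1-a))=0.098125135; dist=6371·c=625.155 ≈ 625.2 km; running total=25735.3 km
Leg 4 bearing: y=sinΔλ·cosφ2=0.01002185, x=cosφ1·sinφ2-sinφ1·cosφ2·cosΔλ=0.09745379; θ=atan2(y, x)=5.8715° ≈ 5.9°

Leg 1: dist=8133.6 km, bearing=230.3°
Leg 2: dist=5432.7 km, bearing=223.1°
Leg 3: dist=11543.8 km, bearing=226.4°
Leg 4: dist=625.2 km, bearing=5.9°
Total: 25735.3 km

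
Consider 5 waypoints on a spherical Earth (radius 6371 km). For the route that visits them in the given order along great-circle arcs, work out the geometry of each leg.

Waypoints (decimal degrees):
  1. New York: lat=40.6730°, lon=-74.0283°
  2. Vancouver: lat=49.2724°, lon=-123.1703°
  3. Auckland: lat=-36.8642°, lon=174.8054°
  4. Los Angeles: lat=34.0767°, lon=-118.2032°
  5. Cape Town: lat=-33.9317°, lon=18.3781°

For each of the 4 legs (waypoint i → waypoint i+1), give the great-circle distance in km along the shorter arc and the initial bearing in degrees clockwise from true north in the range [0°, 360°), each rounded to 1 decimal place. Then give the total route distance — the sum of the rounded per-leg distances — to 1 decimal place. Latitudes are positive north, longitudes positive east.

Leg 1: φ1=0.7098778, φ2=0.8599656, Δφ=0.1500878, Δλ=-0.8576897 rad; a=sin²(Δφ/2)+cosφ1·cosφ2·sin²(Δλ/2)=0.0911848569; c=2·atan2(√a, √(1-a))=0.613513338; dist=6371·c=3908.693 ≈ 3908.7 km; running total=3908.7 km
Leg 1 bearing: y=sinΔλ·cosφ2=-0.49347984, x=cosφ1·sinφ2-sinφ1·cosφ2·cosΔλ=0.29657775; θ=atan2(y, x)=-58.9944° <0 so +360° → 301.0056° ≈ 301.0°
Leg 2: φ1=0.8599656, φ2=-0.6434017, Δφ=-1.5033673, Δλ=5.2006571 rad; a=sin²(Δφ/2)+cosφ1·cosφ2·sin²(Δλ/2)=0.6048792757; c=2·atan2(√a, √(1-a))=1.782124338; dist=6371·c=11353.914 ≈ 11353.9 km; running total=15262.6 km
Leg 2 bearing: y=sinΔλ·cosφ2=-0.70656999, x=cosφ1·sinφ2-sinφ1·cosφ2·cosΔλ=-0.67584037; θ=atan2(y, x)=-133.7266° <0 so +360° → 226.2734° ≈ 226.3°
Leg 3: φ1=-0.6434017, φ2=0.5947506, Δφ=1.2381523, Δλ=-5.1139648 rad; a=sin²(Δφ/2)+cosφ1·cosφ2·sin²(Δλ/2)=0.5385577393; c=2·atan2(√a, √(1-a))=1.647988442; dist=6371·c=10499.334 ≈ 10499.3 km; running total=25761.9 km
Leg 3 bearing: y=sinΔλ·cosφ2=0.76239477, x=cosφ1·sinφ2-sinφ1·cosφ2·cosΔλ=0.64250090; θ=atan2(y, x)=49.8778° ≈ 49.9°
Leg 4: φ1=0.5947506, φ2=-0.5922199, Δφ=-1.1869705, Δλ=2.3837934 rad; a=sin²(Δφ/2)+cosφ1·cosφ2·sin²(Δλ/2)=0.9059677757; c=2·atan2(√a, √(1-a))=2.518256573; dist=6371·c=16043.813 ≈ 16043.8 km; running total=41805.7 km
Leg 4 bearing: y=sinΔλ·cosφ2=0.57027569, x=cosφ1·sinφ2-sinφ1·cosφ2·cosΔλ=-0.12468481; θ=atan2(y, x)=102.3330° ≈ 102.3°

Leg 1: dist=3908.7 km, bearing=301.0°
Leg 2: dist=11353.9 km, bearing=226.3°
Leg 3: dist=10499.3 km, bearing=49.9°
Leg 4: dist=16043.8 km, bearing=102.3°
Total: 41805.7 km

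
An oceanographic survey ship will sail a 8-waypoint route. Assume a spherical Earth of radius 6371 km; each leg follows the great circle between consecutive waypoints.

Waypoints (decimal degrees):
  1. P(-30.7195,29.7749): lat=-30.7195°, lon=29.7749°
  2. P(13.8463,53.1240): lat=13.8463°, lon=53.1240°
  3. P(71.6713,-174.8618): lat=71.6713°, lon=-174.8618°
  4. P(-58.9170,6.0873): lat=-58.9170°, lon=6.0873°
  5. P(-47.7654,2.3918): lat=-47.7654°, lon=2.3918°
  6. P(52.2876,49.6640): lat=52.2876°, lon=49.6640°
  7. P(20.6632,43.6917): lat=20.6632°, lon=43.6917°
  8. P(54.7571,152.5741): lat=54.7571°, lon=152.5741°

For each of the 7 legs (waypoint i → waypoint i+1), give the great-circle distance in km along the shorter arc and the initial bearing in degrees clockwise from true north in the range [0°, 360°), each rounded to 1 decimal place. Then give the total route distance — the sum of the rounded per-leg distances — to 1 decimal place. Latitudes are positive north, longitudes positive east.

Leg 1: φ1=-0.5361564, φ2=0.2416635, Δφ=0.7778199, Δλ=0.4075187 rad; a=sin²(Δφ/2)+cosφ1·cosφ2·sin²(Δλ/2)=0.1779553798; c=2·atan2(√a, √(1-a))=0.870964254; dist=6371·c=5548.913 ≈ 5548.9 km; running total=5548.9 km
Leg 1 bearing: y=sinΔλ·cosφ2=0.38481548, x=cosφ1·sinφ2-sinφ1·cosφ2·cosΔλ=0.66110974; θ=atan2(y, x)=30.2026° ≈ 30.2°
Leg 2: φ1=0.2416635, φ2=1.2509002, Δφ=1.0092366, Δλ=-3.9791029 rad; a=sin²(Δφ/2)+cosφ1·cosφ2·sin²(Δλ/2)=0.4885923802; c=2·atan2(√a, √(1-a))=1.547979107; dist=6371·c=9862.175 ≈ 9862.2 km; running total=15411.1 km
Leg 2 bearing: y=sinΔλ·cosφ2=0.23364310, x=cosφ1·sinφ2-sinφ1·cosφ2·cosΔλ=0.97205471; θ=atan2(y, x)=13.5152° ≈ 13.5°
Leg 3: φ1=1.2509002, φ2=-1.0282956, Δφ=-2.2791958, Δλ=3.1581576 rad; a=sin²(Δφ/2)+cosφ1·cosφ2·sin²(Δλ/2)=0.9876517403; c=2·atan2(√a, √(1-a))=2.918887255; dist=6371·c=18596.231 ≈ 18596.2 km; running total=34007.3 km
Leg 3 bearing: y=sinΔλ·cosφ2=-0.00855173, x=cosφ1·sinφ2-sinφ1·cosφ2·cosΔλ=0.22070340; θ=atan2(y, x)=-2.2190° <0 so +360° → 357.7810° ≈ 357.8°
Leg 4: φ1=-1.0282956, φ2=-0.8336635, Δφ=0.1946321, Δλ=-0.0644986 rad; a=sin²(Δφ/2)+cosφ1·cosφ2·sin²(Δλ/2)=0.0098013474; c=2·atan2(√a, √(1-a))=0.198328394; dist=6371·c=1263.550 ≈ 1263.6 km; running total=35270.9 km
Leg 4 bearing: y=sinΔλ·cosφ2=-0.04332386, x=cosφ1·sinφ2-sinφ1·cosφ2·cosΔλ=0.19220866; θ=atan2(y, x)=-12.7022° <0 so +360° → 347.2978° ≈ 347.3°
Leg 5: φ1=-0.8336635, φ2=0.9125908, Δφ=1.7462543, Δλ=0.8250555 rad; a=sin²(Δφ/2)+cosφ1·cosφ2·sin²(Δλ/2)=0.6533708083; c=2·atan2(√a, √(1-a))=1.882564045; dist=6371·c=11993.816 ≈ 11993.8 km; running total=47264.7 km
Leg 5 bearing: y=sinΔλ·cosφ2=0.44934465, x=cosφ1·sinφ2-sinφ1·cosφ2·cosΔλ=0.83904646; θ=atan2(y, x)=28.1709° ≈ 28.2°
Leg 6: φ1=0.9125908, φ2=0.3606409, Δφ=-0.5519499, Δλ=-0.1042363 rad; a=sin²(Δφ/2)+cosφ1·cosφ2·sin²(Δλ/2)=0.0758014072; c=2·atan2(√a, √(1-a))=0.557846253; dist=6371·c=3554.038 ≈ 3554.0 km; running total=50818.7 km
Leg 6 bearing: y=sinΔλ·cosφ2=-0.09735435, x=cosφ1·sinφ2-sinφ1·cosφ2·cosΔλ=-0.52033100; θ=atan2(y, x)=-169.4024° <0 so +360° → 190.5976° ≈ 190.6°
Leg 7: φ1=0.3606409, φ2=0.9556917, Δφ=0.5950508, Δλ=1.9003564 rad; a=sin²(Δφ/2)+cosφ1·cosφ2·sin²(Δλ/2)=0.4432684288; c=2·atan2(√a, √(1-a))=1.457088311; dist=6371·c=9283.110 ≈ 9283.1 km; running total=60101.8 km
Leg 7 bearing: y=sinΔλ·cosφ2=0.54599026, x=cosφ1·sinφ2-sinφ1·cosφ2·cosΔλ=0.83007274; θ=atan2(y, x)=33.3354° ≈ 33.3°

Leg 1: dist=5548.9 km, bearing=30.2°
Leg 2: dist=9862.2 km, bearing=13.5°
Leg 3: dist=18596.2 km, bearing=357.8°
Leg 4: dist=1263.6 km, bearing=347.3°
Leg 5: dist=11993.8 km, bearing=28.2°
Leg 6: dist=3554.0 km, bearing=190.6°
Leg 7: dist=9283.1 km, bearing=33.3°
Total: 60101.8 km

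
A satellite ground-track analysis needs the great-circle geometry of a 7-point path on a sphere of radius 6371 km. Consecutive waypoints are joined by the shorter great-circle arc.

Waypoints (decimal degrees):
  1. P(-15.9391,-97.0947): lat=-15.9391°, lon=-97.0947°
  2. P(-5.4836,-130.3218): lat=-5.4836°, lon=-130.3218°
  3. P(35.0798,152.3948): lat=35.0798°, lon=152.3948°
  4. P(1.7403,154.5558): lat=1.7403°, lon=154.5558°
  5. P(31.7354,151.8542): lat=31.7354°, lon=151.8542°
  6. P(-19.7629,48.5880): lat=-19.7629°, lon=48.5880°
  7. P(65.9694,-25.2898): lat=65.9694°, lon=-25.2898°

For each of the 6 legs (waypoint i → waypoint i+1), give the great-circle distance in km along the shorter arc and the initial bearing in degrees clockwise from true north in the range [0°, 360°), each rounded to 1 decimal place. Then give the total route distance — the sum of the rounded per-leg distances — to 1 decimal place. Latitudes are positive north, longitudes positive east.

Leg 1: φ1=-0.2781898, φ2=-0.0957069, Δφ=0.1824829, Δλ=-0.5799223 rad; a=sin²(Δφ/2)+cosφ1·cosφ2·sin²(Δλ/2)=0.0865467346; c=2·atan2(√a, √(1-a))=0.597212174; dist=6371·c=3804.839 ≈ 3804.8 km; running total=3804.8 km
Leg 1 bearing: y=sinΔλ·cosφ2=-0.54545125, x=cosφ1·sinφ2-sinφ1·cosφ2·cosΔλ=0.13677908; θ=atan2(y, x)=-75.9226° <0 so +360° → 284.0774° ≈ 284.1°
Leg 2: φ1=-0.0957069, φ2=0.6122580, Δφ=0.7079649, Δλ=4.9343355 rad; a=sin²(Δφ/2)+cosφ1·cosφ2·sin²(Δλ/2)=0.4378009329; c=2·atan2(√a, √(1-a))=1.446075096; dist=6371·c=9212.944 ≈ 9212.9 km; running total=13017.7 km
Leg 2 bearing: y=sinΔλ·cosφ2=-0.79827887, x=cosφ1·sinφ2-sinφ1·cosφ2·cosΔλ=0.58930124; θ=atan2(y, x)=-53.5647° <0 so +360° → 306.4353° ≈ 306.4°
Leg 3: φ1=0.6122580, φ2=0.0303740, Δφ=-0.5818840, Δλ=0.0377166 rad; a=sin²(Δφ/2)+cosφ1·cosφ2·sin²(Δλ/2)=0.0825765340; c=2·atan2(√a, √(1-a))=0.582941662; dist=6371·c=3713.921 ≈ 3713.9 km; running total=16731.6 km
Leg 3 bearing: y=sinΔλ·cosφ2=0.03769023, x=cosφ1·sinφ2-sinφ1·cosφ2·cosΔλ=-0.54919036; θ=atan2(y, x)=176.0740° ≈ 176.1°
Leg 4: φ1=0.0303740, φ2=0.5538872, Δφ=0.5235133, Δλ=-0.0471518 rad; a=sin²(Δφ/2)+cosφ1·cosφ2·sin²(Δλ/2)=0.0674383340; c=2·atan2(√a, √(1-a))=0.525400110; dist=6371·c=3347.324 ≈ 3347.3 km; running total=20078.9 km
Leg 4 bearing: y=sinΔλ·cosφ2=-0.04008711, x=cosφ1·sinφ2-sinφ1·cosφ2·cosΔλ=0.49995464; θ=atan2(y, x)=-4.5843° <0 so +360° → 355.4157° ≈ 355.4°
Leg 5: φ1=0.5538872, φ2=-0.3449277, Δφ=-0.8988149, Δλ=-1.8023352 rad; a=sin²(Δφ/2)+cosφ1·cosφ2·sin²(Δλ/2)=0.6807626371; c=2·atan2(√a, √(1-a))=1.940699627; dist=6371·c=12364.197 ≈ 12364.2 km; running total=32443.1 km
Leg 5 bearing: y=sinΔλ·cosφ2=-0.91598611, x=cosφ1·sinφ2-sinφ1·cosφ2·cosΔλ=-0.17397967; θ=atan2(y, x)=-100.7545° <0 so +360° → 259.2455° ≈ 259.2°
Leg 6: φ1=-0.3449277, φ2=1.1513832, Δφ=1.4963109, Δλ=-1.2894109 rad; a=sin²(Δφ/2)+cosφ1·cosφ2·sin²(Δλ/2)=0.6012009677; c=2·atan2(√a, √(1-a))=1.774606329; dist=6371·c=11306.017 ≈ 11306.0 km; running total=43749.1 km
Leg 6 bearing: y=sinΔλ·cosφ2=-0.39120901, x=cosφ1·sinφ2-sinφ1·cosφ2·cosΔλ=0.89776888; θ=atan2(y, x)=-23.5455° <0 so +360° → 336.4545° ≈ 336.5°

Leg 1: dist=3804.8 km, bearing=284.1°
Leg 2: dist=9212.9 km, bearing=306.4°
Leg 3: dist=3713.9 km, bearing=176.1°
Leg 4: dist=3347.3 km, bearing=355.4°
Leg 5: dist=12364.2 km, bearing=259.2°
Leg 6: dist=11306.0 km, bearing=336.5°
Total: 43749.1 km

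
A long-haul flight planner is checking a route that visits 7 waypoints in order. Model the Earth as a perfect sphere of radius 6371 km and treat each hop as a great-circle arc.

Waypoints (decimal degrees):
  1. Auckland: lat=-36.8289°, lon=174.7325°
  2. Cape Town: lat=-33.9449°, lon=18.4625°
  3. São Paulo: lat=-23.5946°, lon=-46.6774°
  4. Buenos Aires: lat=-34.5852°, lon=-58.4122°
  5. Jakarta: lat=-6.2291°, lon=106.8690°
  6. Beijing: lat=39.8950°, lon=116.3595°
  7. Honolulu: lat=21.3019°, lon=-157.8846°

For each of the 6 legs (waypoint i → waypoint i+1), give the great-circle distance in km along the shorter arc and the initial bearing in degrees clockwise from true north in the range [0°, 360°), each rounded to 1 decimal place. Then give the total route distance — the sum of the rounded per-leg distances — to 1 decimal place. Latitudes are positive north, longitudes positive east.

Leg 1: φ1=-0.6427856, φ2=-0.5924503, Δφ=0.0503353, Δλ=-2.7274260 rad; a=sin²(Δφ/2)+cosφ1·cosφ2·sin²(Δλ/2)=0.6365786192; c=2·atan2(√a, √(1-a))=1.847469893; dist=6371·c=11770.231 ≈ 11770.2 km; running total=11770.2 km
Leg 1 bearing: y=sinΔλ·cosφ2=-0.33384349, x=cosφ1·sinφ2-sinφ1·cosφ2·cosΔλ=-0.90218271; θ=atan2(y, x)=-159.6935° <0 so +360° → 200.3065° ≈ 200.3°
Leg 2: φ1=-0.5924503, φ2=-0.4118035, Δφ=0.1806468, Δλ=-1.1369057 rad; a=sin²(Δφ/2)+cosφ1·cosφ2·sin²(Δλ/2)=0.2284471997; c=2·atan2(√a, √(1-a))=0.996665001; dist=6371·c=6349.753 ≈ 6349.8 km; running total=18120.0 km
Leg 2 bearing: y=sinΔλ·cosφ2=-0.83148404, x=cosφ1·sinφ2-sinφ1·cosφ2·cosΔλ=-0.11692133; θ=atan2(y, x)=-98.0043° <0 so +360° → 261.9957° ≈ 262.0°
Leg 3: φ1=-0.4118035, φ2=-0.6036256, Δφ=-0.1918222, Δλ=-0.2048109 rad; a=sin²(Δφ/2)+cosφ1·cosφ2·sin²(Δλ/2)=0.0170550406; c=2·atan2(√a, √(1-a))=0.261938088; dist=6371·c=1668.808 ≈ 1668.8 km; running total=19788.8 km
Leg 3 bearing: y=sinΔλ·cosφ2=-0.16744096, x=cosφ1·sinφ2-sinφ1·cosφ2·cosΔλ=-0.19753529; θ=atan2(y, x)=-139.7137° <0 so +360° → 220.2863° ≈ 220.3°
Leg 4: φ1=-0.6036256, φ2=-0.1087183, Δφ=0.4949073, Δλ=2.8847011 rad; a=sin²(Δφ/2)+cosφ1·cosφ2·sin²(Δλ/2)=0.8649874801; c=2·atan2(√a, √(1-a))=2.389081641; dist=6371·c=15220.839 ≈ 15220.8 km; running total=35009.6 km
Leg 4 bearing: y=sinΔλ·cosφ2=0.25257525, x=cosφ1·sinφ2-sinφ1·cosφ2·cosΔλ=-0.63509236; θ=atan2(y, x)=158.3124° ≈ 158.3°
Leg 5: φ1=-0.1087183, φ2=0.6962991, Δφ=0.8050174, Δλ=0.1656405 rad; a=sin²(Δφ/2)+cosφ1·cosφ2·sin²(Δλ/2)=0.1586701536; c=2·atan2(√a, √(1-a))=0.819400108; dist=6371·c=5220.398 ≈ 5220.4 km; running total=40230.0 km
Leg 5 bearing: y=sinΔλ·cosφ2=0.12650254, x=cosφ1·sinφ2-sinφ1·cosφ2·cosΔλ=0.71970331; θ=atan2(y, x)=9.9691° ≈ 10.0°
Leg 6: φ1=0.6962991, φ2=0.3717883, Δφ=-0.3245108, Δλ=-4.7864625 rad; a=sin²(Δφ/2)+cosφ1·cosφ2·sin²(Δλ/2)=0.3570487493; c=2·atan2(√a, √(1-a))=1.280848217; dist=6371·c=8160.284 ≈ 8160.3 km; running total=48390.3 km
Leg 6 bearing: y=sinΔλ·cosφ2=0.92912434, x=cosφ1·sinφ2-sinφ1·cosφ2·cosΔλ=0.23449460; θ=atan2(y, x)=75.8354° ≈ 75.8°

Leg 1: dist=11770.2 km, bearing=200.3°
Leg 2: dist=6349.8 km, bearing=262.0°
Leg 3: dist=1668.8 km, bearing=220.3°
Leg 4: dist=15220.8 km, bearing=158.3°
Leg 5: dist=5220.4 km, bearing=10.0°
Leg 6: dist=8160.3 km, bearing=75.8°
Total: 48390.3 km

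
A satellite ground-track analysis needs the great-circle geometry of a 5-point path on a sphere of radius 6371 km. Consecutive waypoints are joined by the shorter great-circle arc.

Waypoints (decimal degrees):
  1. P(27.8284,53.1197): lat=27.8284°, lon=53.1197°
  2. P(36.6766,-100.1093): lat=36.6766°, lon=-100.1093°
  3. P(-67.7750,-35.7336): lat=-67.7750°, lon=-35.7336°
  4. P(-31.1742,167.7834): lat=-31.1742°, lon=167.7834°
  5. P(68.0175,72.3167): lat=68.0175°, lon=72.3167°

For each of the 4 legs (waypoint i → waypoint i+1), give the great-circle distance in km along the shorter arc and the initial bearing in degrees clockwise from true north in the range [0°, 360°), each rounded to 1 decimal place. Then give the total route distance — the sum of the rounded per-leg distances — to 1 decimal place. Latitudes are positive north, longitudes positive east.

Leg 1: dist=12315.6 km, bearing=337.3°
Leg 2: dist=12781.2 km, bearing=157.9°
Leg 3: dist=8838.7 km, bearing=200.3°
Leg 4: dist=13421.1 km, bearing=334.3°
Total: 47356.6 km

Leg 1: φ1=0.4856972, φ2=0.6401274, Δφ=0.1544302, Δλ=-2.6743506 rad; a=sin²(Δφ/2)+cosφ1·cosφ2·sin²(Δλ/2)=0.6772044506; c=2·atan2(√a, √(1-a))=1.933078188; dist=6371·c=12315.641 ≈ 12315.6 km; running total=12315.6 km
Leg 1 bearing: y=sinΔλ·cosφ2=-0.36125027, x=cosφ1·sinφ2-sinφ1·cosφ2·cosΔλ=0.86249207; θ=atan2(y, x)=-22.7261° <0 so +360° → 337.2739° ≈ 337.3°
Leg 2: φ1=0.6401274, φ2=-1.1828969, Δφ=-1.8230243, Δλ=1.1235679 rad; a=sin²(Δφ/2)+cosφ1·cosφ2·sin²(Δλ/2)=0.7108641846; c=2·atan2(√a, √(1-a))=2.006146977; dist=6371·c=12781.162 ≈ 12781.2 km; running total=25096.8 km
Leg 2 bearing: y=sinΔλ·cosφ2=0.34104406, x=cosφ1·sinφ2-sinφ1·cosφ2·cosΔλ=-0.84013935; θ=atan2(y, x)=157.9059° ≈ 157.9°
Leg 3: φ1=-1.1828969, φ2=-0.5440924, Δφ=0.6388045, Δλ=3.5520417 rad; a=sin²(Δφ/2)+cosφ1·cosφ2·sin²(Δλ/2)=0.4087807769; c=2·atan2(√a, √(1-a))=1.387330375; dist=6371·c=8838.682 ≈ 8838.7 km; running total=33935.5 km
Leg 3 bearing: y=sinΔλ·cosφ2=-0.34140147, x=cosφ1·sinφ2-sinφ1·cosφ2·cosΔλ=-0.92204189; θ=atan2(y, x)=-159.6821° <0 so +360° → 200.3179° ≈ 200.3°
Leg 4: φ1=-0.5440924, φ2=1.1871293, Δφ=1.7312218, Δλ=-1.6662082 rad; a=sin²(Δφ/2)+cosφ1·cosφ2·sin²(Δλ/2)=0.7552597797; c=2·atan2(√a, √(1-a))=2.106585242; dist=6371·c=13421.055 ≈ 13421.1 km; running total=47356.6 km
Leg 4 bearing: y=sinΔλ·cosφ2=-0.37262086, x=cosφ1·sinφ2-sinφ1·cosφ2·cosΔλ=0.77493450; θ=atan2(y, x)=-25.6802° <0 so +360° → 334.3198° ≈ 334.3°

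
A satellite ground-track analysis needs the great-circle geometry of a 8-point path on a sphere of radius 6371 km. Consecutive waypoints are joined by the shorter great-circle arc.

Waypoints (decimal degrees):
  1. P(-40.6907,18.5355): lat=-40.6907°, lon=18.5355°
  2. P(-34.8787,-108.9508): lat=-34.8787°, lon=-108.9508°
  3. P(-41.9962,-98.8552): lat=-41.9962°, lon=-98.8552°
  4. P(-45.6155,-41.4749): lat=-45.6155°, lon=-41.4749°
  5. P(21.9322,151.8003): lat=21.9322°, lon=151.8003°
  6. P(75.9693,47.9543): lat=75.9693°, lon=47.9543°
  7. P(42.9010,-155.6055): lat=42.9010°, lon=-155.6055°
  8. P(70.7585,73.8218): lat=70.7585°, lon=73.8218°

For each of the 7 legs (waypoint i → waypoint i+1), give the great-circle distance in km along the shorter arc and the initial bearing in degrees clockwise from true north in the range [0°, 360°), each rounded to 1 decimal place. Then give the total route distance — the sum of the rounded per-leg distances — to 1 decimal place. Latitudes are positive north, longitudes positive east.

Leg 1: dist=10044.0 km, bearing=220.6°
Leg 2: dist=1181.5 km, bearing=135.0°
Leg 3: dist=4523.1 km, bearing=115.3°
Leg 4: dist=17118.9 km, bearing=209.0°
Leg 5: dist=8009.2 km, bearing=345.7°
Leg 6: dist=6689.1 km, bearing=19.7°
Leg 7: dist=6776.5 km, bearing=343.4°
Total: 54342.3 km

Leg 1: φ1=-0.7101867, φ2=-0.6087482, Δφ=0.1014385, Δλ=-2.2250557 rad; a=sin²(Δφ/2)+cosφ1·cosφ2·sin²(Δλ/2)=0.5028628508; c=2·atan2(√a, √(1-a))=1.576522060; dist=6371·c=10044.022 ≈ 10044.0 km; running total=10044.0 km
Leg 1 bearing: y=sinΔλ·cosφ2=-0.65095832, x=cosφ1·sinφ2-sinφ1·cosφ2·cosΔλ=-0.75909188; θ=atan2(y, x)=-139.3853° <0 so +360° → 220.6147° ≈ 220.6°
Leg 2: φ1=-0.6087482, φ2=-0.7329720, Δφ=-0.1242238, Δλ=0.1762015 rad; a=sin²(Δφ/2)+cosφ1·cosφ2·sin²(Δλ/2)=0.0085729232; c=2·atan2(√a, √(1-a))=0.185445778; dist=6371·c=1181.475 ≈ 1181.5 km; running total=11225.5 km
Leg 2 bearing: y=sinΔλ·cosφ2=0.13027447, x=cosφ1·sinφ2-sinφ1·cosφ2·cosΔλ=-0.13048477; θ=atan2(y, x)=135.0462° ≈ 135.0°
Leg 3: φ1=-0.7329720, φ2=-0.7961407, Δφ=-0.0631687, Δλ=1.0014752 rad; a=sin²(Δφ/2)+cosφ1·cosφ2·sin²(Δλ/2)=0.1208043284; c=2·atan2(√a, √(1-a))=0.709954792; dist=6371·c=4523.122 ≈ 4523.1 km; running total=15748.6 km
Leg 3 bearing: y=sinΔλ·cosφ2=0.58914060, x=cosφ1·sinφ2-sinφ1·cosφ2·cosΔλ=-0.27884750; θ=atan2(y, x)=115.3288° ≈ 115.3°
Leg 4: φ1=-0.7961407, φ2=0.3827891, Δφ=1.1789298, Δλ=3.3732886 rad; a=sin²(Δφ/2)+cosφ1·cosφ2·sin²(Δλ/2)=0.9492207270; c=2·atan2(√a, √(1-a))=2.687003386; dist=6371·c=17118.899 ≈ 17118.9 km; running total=32867.5 km
Leg 4 bearing: y=sinΔλ·cosφ2=-0.21300946, x=cosφ1·sinφ2-sinφ1·cosφ2·cosΔλ=-0.38396604; θ=atan2(y, x)=-150.9802° <0 so +360° → 209.0198° ≈ 209.0°
Leg 5: φ1=0.3827891, φ2=1.3259144, Δφ=0.9431253, Δλ=-1.8124546 rad; a=sin²(Δφ/2)+cosφ1·cosφ2·sin²(Δλ/2)=0.3457272643; c=2·atan2(√a, √(1-a))=1.257132810; dist=6371·c=8009.193 ≈ 8009.2 km; running total=40876.7 km
Leg 5 bearing: y=sinΔλ·cosφ2=-0.23539700, x=cosφ1·sinφ2-sinφ1·cosφ2·cosΔλ=0.92162245; θ=atan2(y, x)=-14.3279° <0 so +360° → 345.6721° ≈ 345.7°
Leg 6: φ1=1.3259144, φ2=0.7487637, Δφ=-0.5771507, Δλ=-3.5527887 rad; a=sin²(Δφ/2)+cosφ1·cosφ2·sin²(Δλ/2)=0.2511838408; c=2·atan2(√a, √(1-a))=1.049929363; dist=6371·c=6689.100 ≈ 6689.1 km; running total=47565.8 km
Leg 6 bearing: y=sinΔλ·cosφ2=0.29279704, x=cosφ1·sinφ2-sinφ1·cosφ2·cosΔλ=0.81647533; θ=atan2(y, x)=19.7284° ≈ 19.7°
Leg 7: φ1=0.7487637, φ2=1.2349688, Δφ=0.4862051, Δλ=4.0042618 rad; a=sin²(Δφ/2)+cosφ1·cosφ2·sin²(Δλ/2)=0.2571535038; c=2·atan2(√a, √(1-a))=1.063640553; dist=6371·c=6776.454 ≈ 6776.5 km; running total=54342.3 km
Leg 7 bearing: y=sinΔλ·cosφ2=-0.25032046, x=cosφ1·sinφ2-sinφ1·cosφ2·cosΔλ=0.83752133; θ=atan2(y, x)=-16.6405° <0 so +360° → 343.3595° ≈ 343.4°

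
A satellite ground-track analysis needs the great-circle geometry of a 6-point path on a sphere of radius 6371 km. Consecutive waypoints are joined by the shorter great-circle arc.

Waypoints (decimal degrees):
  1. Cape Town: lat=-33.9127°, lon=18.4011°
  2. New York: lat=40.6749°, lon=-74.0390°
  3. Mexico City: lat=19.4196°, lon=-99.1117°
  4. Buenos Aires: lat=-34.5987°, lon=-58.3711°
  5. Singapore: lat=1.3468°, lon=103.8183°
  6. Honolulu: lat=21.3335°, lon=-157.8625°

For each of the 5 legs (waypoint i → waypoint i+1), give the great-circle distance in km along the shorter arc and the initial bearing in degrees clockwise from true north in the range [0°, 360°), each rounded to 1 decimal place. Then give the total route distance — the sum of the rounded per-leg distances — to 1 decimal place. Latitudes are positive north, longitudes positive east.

Leg 1: dist=12563.0 km, bearing=304.6°
Leg 2: dist=3354.3 km, bearing=232.7°
Leg 3: dist=7389.9 km, bearing=144.1°
Leg 4: dist=15881.8 km, bearing=149.6°
Leg 5: dist=10813.6 km, bearing=68.3°
Total: 50002.6 km

Leg 1: φ1=-0.5918883, φ2=0.7099109, Δφ=1.3017992, Δλ=-1.6133841 rad; a=sin²(Δφ/2)+cosφ1·cosφ2·sin²(Δλ/2)=0.6952180714; c=2·atan2(√a, √(1-a))=1.971901616; dist=6371·c=12562.985 ≈ 12563.0 km; running total=12563.0 km
Leg 1 bearing: y=sinΔλ·cosφ2=-0.75773226, x=cosφ1·sinφ2-sinφ1·cosφ2·cosΔλ=0.52287804; θ=atan2(y, x)=-55.3921° <0 so +360° → 304.6079° ≈ 304.6°
Leg 2: φ1=0.7099109, φ2=0.3389360, Δφ=-0.3709750, Δλ=-0.4376012 rad; a=sin²(Δφ/2)+cosφ1·cosφ2·sin²(Δλ/2)=0.0677126092; c=2·atan2(√a, √(1-a))=0.526492771; dist=6371·c=3354.285 ≈ 3354.3 km; running total=15917.3 km
Leg 2 bearing: y=sinΔλ·cosφ2=-0.39965930, x=cosφ1·sinφ2-sinφ1·cosφ2·cosΔλ=-0.30460284; θ=atan2(y, x)=-127.3131° <0 so +360° → 232.6869° ≈ 232.7°
Leg 3: φ1=0.3389360, φ2=-0.6038612, Δφ=-0.9427972, Δλ=0.7110576 rad; a=sin²(Δφ/2)+cosφ1·cosφ2·sin²(Δλ/2)=0.3002985307; c=2·atan2(√a, √(1-a))=1.159930836; dist=6371·c=7389.919 ≈ 7389.9 km; running total=23307.2 km
Leg 3 bearing: y=sinΔλ·cosφ2=0.53721639, x=cosφ1·sinφ2-sinφ1·cosφ2·cosΔλ=-0.74288347; θ=atan2(y, x)=144.1274° ≈ 144.1°
Leg 4: φ1=-0.6038612, φ2=0.0235061, Δφ=0.6273673, Δλ=2.8307390 rad; a=sin²(Δφ/2)+cosφ1·cosφ2·sin²(Δλ/2)=0.8984138253; c=2·atan2(√a, √(1-a))=2.492822778; dist=6371·c=15881.774 ≈ 15881.8 km; running total=39189.0 km
Leg 4 bearing: y=sinΔλ·cosφ2=0.30578695, x=cosφ1·sinφ2-sinφ1·cosφ2·cosΔλ=-0.52111423; θ=atan2(y, x)=149.5958° ≈ 149.6°
Leg 5: φ1=0.0235061, φ2=0.3723398, Δφ=0.3488337, Δλ=-4.5671915 rad; a=sin²(Δφ/2)+cosφ1·cosφ2·sin²(Δλ/2)=0.5630928613; c=2·atan2(√a, √(1-a))=1.697319344; dist=6371·c=10813.622 ≈ 10813.6 km; running total=50002.6 km
Leg 5 bearing: y=sinΔλ·cosφ2=0.92167707, x=cosφ1·sinφ2-sinφ1·cosφ2·cosΔλ=0.36686312; θ=atan2(y, x)=68.2955° ≈ 68.3°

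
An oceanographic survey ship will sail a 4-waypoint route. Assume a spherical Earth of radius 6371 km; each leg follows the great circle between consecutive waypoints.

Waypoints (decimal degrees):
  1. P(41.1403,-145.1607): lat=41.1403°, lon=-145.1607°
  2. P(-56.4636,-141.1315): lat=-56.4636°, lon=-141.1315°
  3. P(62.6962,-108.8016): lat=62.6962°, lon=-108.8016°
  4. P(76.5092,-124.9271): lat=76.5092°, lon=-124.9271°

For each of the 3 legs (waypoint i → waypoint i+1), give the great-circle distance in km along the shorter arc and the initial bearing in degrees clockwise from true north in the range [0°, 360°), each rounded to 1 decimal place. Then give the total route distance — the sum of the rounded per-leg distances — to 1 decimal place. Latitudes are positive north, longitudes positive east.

Leg 1: φ1=0.7180337, φ2=-0.9854757, Δφ=-1.7035094, Δλ=0.0703228 rad; a=sin²(Δφ/2)+cosφ1·cosφ2·sin²(Δλ/2)=0.5666761069; c=2·atan2(√a, √(1-a))=1.704546967; dist=6371·c=10859.669 ≈ 10859.7 km; running total=10859.7 km
Leg 1 bearing: y=sinΔλ·cosφ2=0.03881899, x=cosφ1·sinφ2-sinφ1·cosφ2·cosΔλ=-0.99030817; θ=atan2(y, x)=177.7552° ≈ 177.8°
Leg 2: φ1=-0.9854757, φ2=1.0942551, Δφ=2.0797308, Δλ=0.5642632 rad; a=sin²(Δφ/2)+cosφ1·cosφ2·sin²(Δλ/2)=0.7632658482; c=2·atan2(√a, √(1-a))=2.125312103; dist=6371·c=13540.363 ≈ 13540.4 km; running total=24400.1 km
Leg 2 bearing: y=sinΔλ·cosφ2=0.24531426, x=cosφ1·sinφ2-sinφ1·cosφ2·cosΔλ=0.81399342; θ=atan2(y, x)=16.7713° ≈ 16.8°
Leg 3: φ1=1.0942551, φ2=1.3353374, Δφ=0.2410823, Δλ=-0.2814431 rad; a=sin²(Δφ/2)+cosφ1·cosφ2·sin²(Δλ/2)=0.0165650878; c=2·atan2(√a, √(1-a))=0.258126883; dist=6371·c=1644.526 ≈ 1644.5 km; running total=26044.6 km
Leg 3 bearing: y=sinΔλ·cosφ2=-0.06479427, x=cosφ1·sinφ2-sinφ1·cosφ2·cosΔλ=0.24690979; θ=atan2(y, x)=-14.7041° <0 so +360° → 345.2959° ≈ 345.3°

Leg 1: dist=10859.7 km, bearing=177.8°
Leg 2: dist=13540.4 km, bearing=16.8°
Leg 3: dist=1644.5 km, bearing=345.3°
Total: 26044.6 km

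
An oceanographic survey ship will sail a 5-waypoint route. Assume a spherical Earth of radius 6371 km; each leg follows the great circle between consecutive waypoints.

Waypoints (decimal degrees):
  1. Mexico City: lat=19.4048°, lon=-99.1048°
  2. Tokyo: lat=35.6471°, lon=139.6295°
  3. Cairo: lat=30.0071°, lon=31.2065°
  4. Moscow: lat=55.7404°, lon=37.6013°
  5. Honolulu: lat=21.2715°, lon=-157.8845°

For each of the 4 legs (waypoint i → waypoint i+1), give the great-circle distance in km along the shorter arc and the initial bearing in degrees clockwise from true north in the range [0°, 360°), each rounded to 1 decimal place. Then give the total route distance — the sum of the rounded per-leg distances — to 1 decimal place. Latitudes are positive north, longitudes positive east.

Leg 1: dist=11317.5 km, bearing=314.8°
Leg 2: dist=9567.2 km, bearing=304.6°
Leg 3: dist=2905.6 km, bearing=8.2°
Leg 4: dist=11327.5 km, bearing=14.7°
Total: 35117.8 km

Leg 1: φ1=0.3386777, φ2=0.6221593, Δφ=0.2834816, Δλ=4.1666996 rad; a=sin²(Δφ/2)+cosφ1·cosφ2·sin²(Δλ/2)=0.6020861421; c=2·atan2(√a, √(1-a))=1.776414433; dist=6371·c=11317.536 ≈ 11317.5 km; running total=11317.5 km
Leg 1 bearing: y=sinΔλ·cosφ2=-0.69460461, x=cosφ1·sinφ2-sinφ1·cosφ2·cosΔλ=0.68981020; θ=atan2(y, x)=-45.1984° <0 so +360° → 314.8016° ≈ 314.8°
Leg 2: φ1=0.6221593, φ2=0.5237227, Δφ=-0.0984366, Δλ=-1.8923383 rad; a=sin²(Δφ/2)+cosφ1·cosφ2·sin²(Δλ/2)=0.4654662015; c=2·atan2(√a, √(1-a))=1.501673699; dist=6371·c=9567.163 ≈ 9567.2 km; running total=20884.7 km
Leg 2 bearing: y=sinΔλ·cosφ2=-0.82158214, x=cosφ1·sinφ2-sinφ1·cosφ2·cosΔλ=0.56589085; θ=atan2(y, x)=-55.4416° <0 so +360° → 304.5584° ≈ 304.6°
Leg 3: φ1=0.5237227, φ2=0.9728535, Δφ=0.4491308, Δλ=0.1116103 rad; a=sin²(Δφ/2)+cosφ1·cosφ2·sin²(Δλ/2)=0.0511041543; c=2·atan2(√a, √(1-a))=0.456066817; dist=6371·c=2905.602 ≈ 2905.6 km; running total=23790.3 km
Leg 3 bearing: y=sinΔλ·cosφ2=0.06269993, x=cosφ1·sinφ2-sinφ1·cosφ2·cosΔλ=0.43593440; θ=atan2(y, x)=8.1847° ≈ 8.2°
Leg 4: φ1=0.9728535, φ2=0.3712577, Δφ=-0.6015958, Δλ=-3.4118709 rad; a=sin²(Δφ/2)+cosφ1·cosφ2·sin²(Δλ/2)=0.6028521335; c=2·atan2(√a, √(1-a))=1.777979637; dist=6371·c=11327.508 ≈ 11327.5 km; running total=35117.8 km
Leg 4 bearing: y=sinΔλ·cosφ2=0.24880935, x=cosφ1·sinφ2-sinφ1·cosφ2·cosΔλ=0.94645637; θ=atan2(y, x)=14.7289° ≈ 14.7°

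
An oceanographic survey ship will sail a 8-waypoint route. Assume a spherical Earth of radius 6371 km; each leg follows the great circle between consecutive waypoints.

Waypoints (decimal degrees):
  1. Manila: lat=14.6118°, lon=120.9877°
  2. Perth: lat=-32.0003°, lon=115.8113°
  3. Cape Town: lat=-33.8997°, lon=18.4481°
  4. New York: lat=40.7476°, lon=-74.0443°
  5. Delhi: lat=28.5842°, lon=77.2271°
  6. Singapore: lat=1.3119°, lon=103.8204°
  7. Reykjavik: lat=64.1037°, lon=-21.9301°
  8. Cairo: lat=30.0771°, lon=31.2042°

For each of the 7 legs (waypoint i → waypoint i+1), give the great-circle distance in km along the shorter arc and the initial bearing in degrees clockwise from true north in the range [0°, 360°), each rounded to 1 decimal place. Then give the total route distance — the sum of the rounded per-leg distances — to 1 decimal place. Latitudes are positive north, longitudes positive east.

Leg 1: φ1=0.2550240, φ2=-0.5585106, Δφ=-0.8135346, Δλ=-0.0903452 rad; a=sin²(Δφ/2)+cosφ1·cosφ2·sin²(Δλ/2)=0.1582063570; c=2·atan2(√a, √(1-a))=0.818129959; dist=6371·c=5212.306 ≈ 5212.3 km; running total=5212.3 km
Leg 1 bearing: y=sinΔλ·cosφ2=-0.07651266, x=cosφ1·sinφ2-sinφ1·cosφ2·cosΔλ=-0.72584725; θ=atan2(y, x)=-173.9826° <0 so +360° → 186.0174° ≈ 186.0°
Leg 2: φ1=-0.5585106, φ2=-0.5916614, Δφ=-0.0331508, Δλ=-1.6993084 rad; a=sin²(Δφ/2)+cosφ1·cosφ2·sin²(Δλ/2)=0.3973247991; c=2·atan2(√a, √(1-a))=1.363974601; dist=6371·c=8689.882 ≈ 8689.9 km; running total=13902.2 km
Leg 2 bearing: y=sinΔλ·cosφ2=-0.82317064, x=cosφ1·sinφ2-sinφ1·cosφ2·cosΔλ=-0.52935935; θ=atan2(y, x)=-122.7440° <0 so +360° → 237.2560° ≈ 237.3°
Leg 3: φ1=-0.5916614, φ2=0.7111798, Δφ=1.3028412, Δλ=-1.6142969 rad; a=sin²(Δφ/2)+cosφ1·cosφ2·sin²(Δλ/2)=0.6956990690; c=2·atan2(√a, √(1-a))=1.972946779; dist=6371·c=12569.644 ≈ 12569.6 km; running total=26471.8 km
Leg 3 bearing: y=sinΔλ·cosφ2=-0.75687564, x=cosφ1·sinφ2-sinφ1·cosφ2·cosΔλ=0.52339923; θ=atan2(y, x)=-55.3351° <0 so +360° → 304.6649° ≈ 304.7°
Leg 4: φ1=0.7111798, φ2=0.4988884, Δφ=-0.2122914, Δλ=2.6401840 rad; a=sin²(Δφ/2)+cosφ1·cosφ2·sin²(Δλ/2)=0.6355335812; c=2·atan2(√a, √(1-a))=1.845297856; dist=6371·c=11756.393 ≈ 11756.4 km; running total=38228.2 km
Leg 4 bearing: y=sinΔλ·cosφ2=0.42207585, x=cosφ1·sinφ2-sinφ1·cosφ2·cosΔλ=0.86508645; θ=atan2(y, x)=26.0078° ≈ 26.0°
Leg 5: φ1=0.4988884, φ2=0.0228970, Δφ=-0.4759914, Δλ=0.4641406 rad; a=sin²(Δφ/2)+cosφ1·cosφ2·sin²(Δλ/2)=0.1020177788; c=2·atan2(√a, √(1-a))=0.650197196; dist=6371·c=4142.406 ≈ 4142.4 km; running total=42370.6 km
Leg 5 bearing: y=sinΔλ·cosφ2=0.44753718, x=cosφ1·sinφ2-sinφ1·cosφ2·cosΔλ=-0.40761633; θ=atan2(y, x)=132.3272° ≈ 132.3°
Leg 6: φ1=0.0228970, φ2=1.1188206, Δφ=1.0959237, Δλ=-2.1947603 rad; a=sin²(Δφ/2)+cosφ1·cosφ2·sin²(Δλ/2)=0.6172537840; c=2·atan2(√a, √(1-a))=1.807508306; dist=6371·c=11515.635 ≈ 11515.6 km; running total=53886.2 km
Leg 6 bearing: y=sinΔλ·cosφ2=-0.35444759, x=cosφ1·sinφ2-sinφ1·cosφ2·cosΔλ=0.90519230; θ=atan2(y, x)=-21.3839° <0 so +360° → 338.6161° ≈ 338.6°
Leg 7: φ1=1.1188206, φ2=0.5249444, Δφ=-0.5938762, Δλ=0.9273685 rad; a=sin²(Δφ/2)+cosφ1·cosφ2·sin²(Δλ/2)=0.1612095273; c=2·atan2(√a, √(1-a))=0.826327922; dist=6371·c=5264.535 ≈ 5264.5 km; running total=59150.7 km
Leg 7 bearing: y=sinΔλ·cosφ2=0.69231947, x=cosφ1·sinφ2-sinφ1·cosφ2·cosΔλ=-0.24814876; θ=atan2(y, x)=109.7193° ≈ 109.7°

Leg 1: dist=5212.3 km, bearing=186.0°
Leg 2: dist=8689.9 km, bearing=237.3°
Leg 3: dist=12569.6 km, bearing=304.7°
Leg 4: dist=11756.4 km, bearing=26.0°
Leg 5: dist=4142.4 km, bearing=132.3°
Leg 6: dist=11515.6 km, bearing=338.6°
Leg 7: dist=5264.5 km, bearing=109.7°
Total: 59150.7 km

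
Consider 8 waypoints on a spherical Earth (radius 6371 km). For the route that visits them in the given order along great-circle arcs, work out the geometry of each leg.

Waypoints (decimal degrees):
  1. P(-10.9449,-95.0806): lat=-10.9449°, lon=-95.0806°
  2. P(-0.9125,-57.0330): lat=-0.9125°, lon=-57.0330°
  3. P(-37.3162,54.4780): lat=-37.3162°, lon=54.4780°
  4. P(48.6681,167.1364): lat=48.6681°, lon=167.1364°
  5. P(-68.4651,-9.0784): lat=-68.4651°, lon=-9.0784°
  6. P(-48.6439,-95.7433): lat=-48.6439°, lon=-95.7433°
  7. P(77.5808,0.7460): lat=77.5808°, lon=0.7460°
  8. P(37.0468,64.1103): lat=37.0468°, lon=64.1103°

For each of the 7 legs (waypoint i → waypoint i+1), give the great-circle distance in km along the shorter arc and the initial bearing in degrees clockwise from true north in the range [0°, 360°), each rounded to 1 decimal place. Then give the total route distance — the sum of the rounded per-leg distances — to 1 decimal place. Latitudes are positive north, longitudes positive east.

Leg 1: φ1=-0.1910245, φ2=-0.0159261, Δφ=0.1750984, Δλ=0.6640559 rad; a=sin²(Δφ/2)+cosφ1·cosφ2·sin²(Δλ/2)=0.1119498959; c=2·atan2(√a, √(1-a))=0.682338426; dist=6371·c=4347.178 ≈ 4347.2 km; running total=4347.2 km
Leg 1 bearing: y=sinΔλ·cosφ2=0.61623776, x=cosφ1·sinφ2-sinφ1·cosφ2·cosΔλ=0.13386368; θ=atan2(y, x)=77.7442° ≈ 77.7°
Leg 2: φ1=-0.0159261, φ2=-0.6512906, Δφ=-0.6353644, Δλ=1.9462341 rad; a=sin²(Δφ/2)+cosφ1·cosφ2·sin²(Δλ/2)=0.6409650251; c=2·atan2(√a, √(1-a))=1.856601496; dist=6371·c=11828.408 ≈ 11828.4 km; running total=16175.6 km
Leg 2 bearing: y=sinΔλ·cosφ2=0.73990708, x=cosφ1·sinφ2-sinφ1·cosφ2·cosΔλ=-0.61078061; θ=atan2(y, x)=129.5391° ≈ 129.5°
Leg 3: φ1=-0.6512906, φ2=0.8494186, Δφ=1.5007091, Δλ=1.9662600 rad; a=sin²(Δφ/2)+cosφ1·cosφ2·sin²(Δλ/2)=0.8287711549; c=2·atan2(√a, √(1-a))=2.288348369; dist=6371·c=14579.067 ≈ 14579.1 km; running total=30754.7 km
Leg 3 bearing: y=sinΔλ·cosφ2=0.60944734, x=cosφ1·sinφ2-sinφ1·cosφ2·cosΔλ=0.44295830; θ=atan2(y, x)=53.9896° ≈ 54.0°
Leg 4: φ1=0.8494186, φ2=-1.1949414, Δφ=-2.0443600, Δλ=-3.0755285 rad; a=sin²(Δφ/2)+cosφ1·cosφ2·sin²(Δλ/2)=0.9701848401; c=2·atan2(√a, √(1-a))=2.794511807; dist=6371·c=17803.835 ≈ 17803.8 km; running total=48558.5 km
Leg 4 bearing: y=sinΔλ·cosφ2=-0.02423241, x=cosφ1·sinφ2-sinφ1·cosφ2·cosΔλ=-0.33928993; θ=atan2(y, x)=-175.9148° <0 so +360° → 184.0852° ≈ 184.1°
Leg 5: φ1=-1.1949414, φ2=-0.8489962, Δφ=0.3459452, Δλ=-1.5125879 rad; a=sin²(Δφ/2)+cosφ1·cosφ2·sin²(Δλ/2)=0.1438351539; c=2·atan2(√a, √(1-a))=0.777984301; dist=6371·c=4956.538 ≈ 4956.5 km; running total=53515.0 km
Leg 5 bearing: y=sinΔλ·cosφ2=-0.65961789, x=cosφ1·sinφ2-sinφ1·cosφ2·cosΔλ=-0.23977208; θ=atan2(y, x)=-109.9763° <0 so +360° → 250.0237° ≈ 250.0°
Leg 6: φ1=-0.8489962, φ2=1.3540404, Δφ=2.2030366, Δλ=1.6840560 rad; a=sin²(Δφ/2)+cosφ1·cosφ2·sin²(Δλ/2)=0.8745565411; c=2·atan2(√a, √(1-a))=2.417518530; dist=6371·c=15402.011 ≈ 15402.0 km; running total=68917.0 km
Leg 6 bearing: y=sinΔλ·cosφ2=0.21368469, x=cosφ1·sinφ2-sinφ1·cosφ2·cosΔλ=0.62703145; θ=atan2(y, x)=18.8185° ≈ 18.8°
Leg 7: φ1=1.3540404, φ2=0.6465886, Δφ=-0.7074518, Δλ=1.1059157 rad; a=sin²(Δφ/2)+cosφ1·cosφ2·sin²(Δλ/2)=0.1673382828; c=2·atan2(√a, √(1-a))=0.842869357; dist=6371·c=5369.921 ≈ 5369.9 km; running total=74286.9 km
Leg 7 bearing: y=sinΔλ·cosφ2=0.71344073, x=cosφ1·sinφ2-sinφ1·cosφ2·cosΔλ=-0.21987962; θ=atan2(y, x)=107.1291° ≈ 107.1°

Leg 1: dist=4347.2 km, bearing=77.7°
Leg 2: dist=11828.4 km, bearing=129.5°
Leg 3: dist=14579.1 km, bearing=54.0°
Leg 4: dist=17803.8 km, bearing=184.1°
Leg 5: dist=4956.5 km, bearing=250.0°
Leg 6: dist=15402.0 km, bearing=18.8°
Leg 7: dist=5369.9 km, bearing=107.1°
Total: 74286.9 km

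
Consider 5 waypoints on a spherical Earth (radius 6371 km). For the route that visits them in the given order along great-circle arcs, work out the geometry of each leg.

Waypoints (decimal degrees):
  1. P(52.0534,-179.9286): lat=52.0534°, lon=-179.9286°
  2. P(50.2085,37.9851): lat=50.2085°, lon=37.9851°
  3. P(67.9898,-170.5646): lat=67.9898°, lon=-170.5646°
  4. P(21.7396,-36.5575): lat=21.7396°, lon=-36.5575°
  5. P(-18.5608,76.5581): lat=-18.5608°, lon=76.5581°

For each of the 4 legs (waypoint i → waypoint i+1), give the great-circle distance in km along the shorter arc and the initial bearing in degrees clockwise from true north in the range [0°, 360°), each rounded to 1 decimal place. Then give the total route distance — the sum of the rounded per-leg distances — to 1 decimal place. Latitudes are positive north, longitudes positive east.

Leg 1: dist=8096.7 km, bearing=335.7°
Leg 2: dist=6659.3 km, bearing=11.9°
Leg 3: dist=9359.5 km, bearing=42.2°
Leg 4: dist=13078.7 km, bearing=100.3°
Total: 37194.2 km

Leg 1: φ1=0.9085032, φ2=0.8763036, Δφ=-0.0321996, Δλ=3.8033116 rad; a=sin²(Δφ/2)+cosφ1·cosφ2·sin²(Δλ/2)=0.3522777442; c=2·atan2(√a, √(1-a))=1.270875560; dist=6371·c=8096.748 ≈ 8096.7 km; running total=8096.7 km
Leg 1 bearing: y=sinΔλ·cosφ2=-0.39326064, x=cosφ1·sinφ2-sinφ1·cosφ2·cosΔλ=0.87066561; θ=atan2(y, x)=-24.3077° <0 so +360° → 335.6923° ≈ 335.7°
Leg 2: φ1=0.8763036, φ2=1.1866459, Δφ=0.3103422, Δλ=-3.6398789 rad; a=sin²(Δφ/2)+cosφ1·cosφ2·sin²(Δλ/2)=0.2491550208; c=2·atan2(√a, √(1-a))=1.045245054; dist=6371·c=6659.256 ≈ 6659.3 km; running total=14756.0 km
Leg 2 bearing: y=sinΔλ·cosφ2=0.17911120, x=cosφ1·sinφ2-sinφ1·cosφ2·cosΔλ=0.84630158; θ=atan2(y, x)=11.9497° ≈ 11.9°
Leg 3: φ1=1.1866459, φ2=0.3794276, Δφ=-0.8072183, Δλ=2.3388651 rad; a=sin²(Δφ/2)+cosφ1·cosφ2·sin²(Δλ/2)=0.4492296777; c=2·atan2(√a, √(1-a))=1.469080378; dist=6371·c=9359.511 ≈ 9359.5 km; running total=24115.5 km
Leg 3 bearing: y=sinΔλ·cosφ2=0.66809809, x=cosφ1·sinφ2-sinφ1·cosφ2·cosΔλ=0.73711223; θ=atan2(y, x)=42.1883° ≈ 42.2°
Leg 4: φ1=0.3794276, φ2=-0.3239471, Δφ=-0.7033747, Δλ=1.9742397 rad; a=sin²(Δφ/2)+cosφ1·cosφ2·sin²(Δλ/2)=0.7317983344; c=2·atan2(√a, √(1-a))=2.052846468; dist=6371·c=13078.685 ≈ 13078.7 km; running total=37194.2 km
Leg 4 bearing: y=sinΔλ·cosφ2=0.87187698, x=cosφ1·sinφ2-sinφ1·cosφ2·cosΔλ=-0.15782477; θ=atan2(y, x)=100.2604° ≈ 100.3°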